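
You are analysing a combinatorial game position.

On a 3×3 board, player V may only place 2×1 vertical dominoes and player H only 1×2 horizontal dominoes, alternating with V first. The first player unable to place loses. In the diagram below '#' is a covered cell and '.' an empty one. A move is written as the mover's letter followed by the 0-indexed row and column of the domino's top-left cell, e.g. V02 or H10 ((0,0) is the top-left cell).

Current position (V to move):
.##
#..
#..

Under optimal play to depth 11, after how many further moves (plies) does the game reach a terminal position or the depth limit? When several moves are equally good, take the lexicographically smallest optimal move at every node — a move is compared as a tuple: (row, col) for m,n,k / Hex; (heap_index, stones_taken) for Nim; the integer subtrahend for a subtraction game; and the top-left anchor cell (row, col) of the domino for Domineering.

PV length from [.##/#../#..]: 1 ply

ply 1, V at .##/#../#.. | V11=+1→.##/##./##.*; V12=+1→.##/#.#/#.#
ply 2: .##/##./##. is terminal -1 (H); from .##/#../#.. depth 11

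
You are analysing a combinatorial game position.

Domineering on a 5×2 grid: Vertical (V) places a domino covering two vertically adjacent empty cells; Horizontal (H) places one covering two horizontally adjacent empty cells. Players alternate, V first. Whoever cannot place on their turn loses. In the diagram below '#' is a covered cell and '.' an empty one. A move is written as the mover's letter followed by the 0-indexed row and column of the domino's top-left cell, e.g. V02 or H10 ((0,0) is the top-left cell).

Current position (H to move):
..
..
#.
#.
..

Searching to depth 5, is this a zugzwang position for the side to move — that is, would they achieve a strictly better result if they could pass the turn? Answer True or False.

ply 1, H at ../../#./#./.. | H00=+1→##/../#./#./..*; H10=+1→../##/#./#./..; H40=-1→../../#./#./##
ply 2, V at ##/../#./#./.. | V11=-1→##/.#/##/#./..*; V21=-1→##/../##/##/..; V31=-1→##/../#./##/.#
ply 3, H at ##/.#/##/#./.. | H40=+1→##/.#/##/#./##*
ply 4: ##/.#/##/#./## is terminal -1 (V); from ../../#./#./.. depth 5
suppose H passes — search the same position with V to move:
pass> ply 1, V at ../../#./#./.. | V00=+1→#./#./#./#./..*; V01=+1→.#/.#/#./#./..; V11=+1→../.#/##/#./..; V21=-1→../../##/##/..; V31=-1→../../#./##/.#
pass> ply 2, H at #./#./#./#./.. | H40=-1→#./#./#./#./##*
pass> ply 3, V at #./#./#./#./## | V01=+1→##/##/#./#./##*; V11=+1→#./##/##/#./##; V21=+1→#./#./##/##/##
pass> ply 4: ##/##/#./#./## is terminal -1 (H); from ../../#./#./.. depth 5
for H: play +1, pass -1

zugzwang(../../#./#./.., H) = False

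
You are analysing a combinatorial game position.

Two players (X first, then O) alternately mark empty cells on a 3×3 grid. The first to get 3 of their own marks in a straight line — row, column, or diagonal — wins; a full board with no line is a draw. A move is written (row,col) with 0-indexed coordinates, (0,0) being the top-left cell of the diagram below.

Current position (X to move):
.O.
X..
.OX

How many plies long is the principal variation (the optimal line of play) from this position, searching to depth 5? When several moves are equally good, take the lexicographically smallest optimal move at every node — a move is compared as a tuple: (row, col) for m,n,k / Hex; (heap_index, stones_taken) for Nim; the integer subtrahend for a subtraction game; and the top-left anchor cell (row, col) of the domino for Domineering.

PV length from [.O./X../.OX]: 5 plies

ply 1, X at .O./X../.OX | (0,0)=-1→XO./X../.OX; (0,2)=-1→.OX/X../.OX; (1,1)=+1→.O./XX./.OX*; (1,2)=-1→.O./X.X/.OX; (2,0)=-1→.O./X../XOX
ply 2, O at .O./XX./.OX | (0,0)=-1→OO./XX./.OX*; (0,2)=-1→.OO/XX./.OX; (1,2)=-1→.O./XXO/.OX; (2,0)=-1→.O./XX./OOX
ply 3, X at OO./XX./.OX | (0,2)=+1→OOX/XX./.OX*; (1,2)=+1→OO./XXX/.OX; (2,0)=-1→OO./XX./XOX
ply 4, O at OOX/XX./.OX | (1,2)=-1→OOX/XXO/.OX*; (2,0)=-1→OOX/XX./OOX
ply 5, X at OOX/XXO/.OX | (2,0)=+1→OOX/XXO/XOX*
ply 6: OOX/XXO/XOX is terminal -1 (O); from .O./X../.OX depth 5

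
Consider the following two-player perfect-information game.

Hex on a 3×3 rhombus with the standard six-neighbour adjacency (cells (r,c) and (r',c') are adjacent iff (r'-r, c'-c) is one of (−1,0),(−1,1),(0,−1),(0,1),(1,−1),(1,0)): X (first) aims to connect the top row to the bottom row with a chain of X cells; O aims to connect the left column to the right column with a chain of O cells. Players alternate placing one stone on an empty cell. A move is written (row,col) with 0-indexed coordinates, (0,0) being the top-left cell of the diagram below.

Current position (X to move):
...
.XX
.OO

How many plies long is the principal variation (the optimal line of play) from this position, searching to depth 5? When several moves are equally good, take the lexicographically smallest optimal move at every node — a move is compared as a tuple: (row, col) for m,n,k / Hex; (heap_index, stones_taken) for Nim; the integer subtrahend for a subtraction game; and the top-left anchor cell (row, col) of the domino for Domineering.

PV length from [.../.XX/.OO]: 3 plies

[.../.XX/.OO] X move#1: (0,0):-1/X../.XX/.OO, (0,1):-1/.X./.XX/.OO, (0,2):-1/..X/.XX/.OO, (1,0):-1/.../XXX/.OO, (2,0):+1/.../.XX/XOO*
[.../.XX/XOO] O move#2: (0,0):-1/O../.XX/XOO*, (0,1):-1/.O./.XX/XOO, (0,2):-1/..O/.XX/XOO, (1,0):-1/.../OXX/XOO
[O../.XX/XOO] X move#3: (0,1):+1/OX./.XX/XOO*, (0,2):+1/O.X/.XX/XOO, (1,0):+1/O../XXX/XOO
[OX./.XX/XOO] end (terminal -1, O#4); searched .../.XX/.OO to 5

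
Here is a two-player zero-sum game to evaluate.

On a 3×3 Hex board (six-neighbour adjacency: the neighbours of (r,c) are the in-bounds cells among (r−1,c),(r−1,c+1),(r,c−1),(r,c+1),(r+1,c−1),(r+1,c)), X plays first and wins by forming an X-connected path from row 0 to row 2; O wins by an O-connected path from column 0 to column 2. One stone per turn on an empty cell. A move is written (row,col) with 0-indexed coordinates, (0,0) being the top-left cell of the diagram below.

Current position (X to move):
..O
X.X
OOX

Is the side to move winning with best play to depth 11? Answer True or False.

X winning at [..O/X.X/OOX]: True

p1 X@[..O/X.X/OOX]: (0,0)[X.O/X.X/OOX]-1 (0,1)[.XO/X.X/OOX]-1 (1,1)[..O/XXX/OOX]+1*
p2 O@[..O/XXX/OOX]: (0,0)[O.O/XXX/OOX]-1* (0,1)[.OO/XXX/OOX]-1
p3 X@[O.O/XXX/OOX]: (0,1)[OXO/XXX/OOX]+1*
p4 O@[OXO/XXX/OOX] terminal -1; root [..O/X.X/OOX] d11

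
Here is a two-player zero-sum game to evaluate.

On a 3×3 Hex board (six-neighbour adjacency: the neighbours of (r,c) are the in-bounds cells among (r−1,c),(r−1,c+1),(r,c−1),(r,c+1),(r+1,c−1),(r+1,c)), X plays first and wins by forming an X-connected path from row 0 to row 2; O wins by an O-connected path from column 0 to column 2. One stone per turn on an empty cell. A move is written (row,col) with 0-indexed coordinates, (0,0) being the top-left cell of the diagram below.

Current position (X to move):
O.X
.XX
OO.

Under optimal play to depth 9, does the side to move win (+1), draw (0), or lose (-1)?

p1 X@[O.X/.XX/OO.]: (0,1)[OXX/.XX/OO.]-1 (1,0)[O.X/XXX/OO.]-1 (2,2)[O.X/.XX/OOX]+1*
p2 O@[O.X/.XX/OOX] terminal -1; root [O.X/.XX/OO.] d9

value(O.X/.XX/OO., X) = +1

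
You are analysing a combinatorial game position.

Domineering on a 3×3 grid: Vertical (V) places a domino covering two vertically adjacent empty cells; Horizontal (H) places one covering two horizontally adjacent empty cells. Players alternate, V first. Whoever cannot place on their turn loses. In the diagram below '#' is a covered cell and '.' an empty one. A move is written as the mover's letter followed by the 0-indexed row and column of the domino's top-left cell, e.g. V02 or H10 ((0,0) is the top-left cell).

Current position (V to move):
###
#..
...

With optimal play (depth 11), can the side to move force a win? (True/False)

V winning at [###/#../...]: True

[###/#../...] V move#1: V11:+1/###/##./.#.*, V12:-1/###/#.#/..#
[###/##./.#.] end (terminal -1, H#2); searched ###/#../... to 11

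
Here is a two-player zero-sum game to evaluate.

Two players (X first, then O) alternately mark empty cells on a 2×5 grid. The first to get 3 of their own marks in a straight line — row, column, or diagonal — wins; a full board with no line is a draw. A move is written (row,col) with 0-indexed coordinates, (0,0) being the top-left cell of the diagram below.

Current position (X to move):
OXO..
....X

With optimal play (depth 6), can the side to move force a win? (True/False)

X winning at [OXO../....X]: False

ply 1, X at OXO../....X | (0,3)=+0→OXOX./....X*; (0,4)=+0→OXO.X/....X; (1,0)=+0→OXO../X...X; (1,1)=+0→OXO../.X..X; (1,2)=+0→OXO../..X.X; (1,3)=+0→OXO../...XX
ply 2, O at OXOX./....X | (0,4)=+0→OXOXO/....X*; (1,0)=+0→OXOX./O...X; (1,1)=+0→OXOX./.O..X; (1,2)=+0→OXOX./..O.X; (1,3)=+0→OXOX./...OX
ply 3, X at OXOXO/....X | (1,0)=+0→OXOXO/X...X*; (1,1)=+0→OXOXO/.X..X; (1,2)=+0→OXOXO/..X.X; (1,3)=+0→OXOXO/...XX
ply 4, O at OXOXO/X...X | (1,1)=+0→OXOXO/XO..X*; (1,2)=+0→OXOXO/X.O.X; (1,3)=+0→OXOXO/X..OX
ply 5, X at OXOXO/XO..X | (1,2)=+0→OXOXO/XOX.X*; (1,3)=+0→OXOXO/XO.XX
ply 6, O at OXOXO/XOX.X | (1,3)=+0→OXOXO/XOXOX*
ply 7: OXOXO/XOXOX is terminal +0 (X); from OXO../....X depth 6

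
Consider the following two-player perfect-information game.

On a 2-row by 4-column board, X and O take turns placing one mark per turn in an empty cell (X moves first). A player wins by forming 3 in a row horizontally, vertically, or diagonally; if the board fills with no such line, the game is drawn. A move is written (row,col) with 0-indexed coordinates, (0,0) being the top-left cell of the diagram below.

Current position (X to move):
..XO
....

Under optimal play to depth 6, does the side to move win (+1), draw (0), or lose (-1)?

[..XO/....] X move#1: (0,0):+0/X.XO/....*, (0,1):+0/.XXO/...., (1,0):+0/..XO/X..., (1,1):+0/..XO/.X.., (1,2):+0/..XO/..X., (1,3):+0/..XO/...X
[X.XO/....] O move#2: (0,1):+0/XOXO/....*, (1,0):-1/X.XO/O..., (1,1):-1/X.XO/.O.., (1,2):-1/X.XO/..O., (1,3):-1/X.XO/...O
[XOXO/....] X move#3: (1,0):+0/XOXO/X...*, (1,1):+0/XOXO/.X.., (1,2):+0/XOXO/..X., (1,3):+0/XOXO/...X
[XOXO/X...] O move#4: (1,1):+0/XOXO/XO..*, (1,2):+0/XOXO/X.O., (1,3):+0/XOXO/X..O
[XOXO/XO..] X move#5: (1,2):+0/XOXO/XOX.*, (1,3):+0/XOXO/XO.X
[XOXO/XOX.] O move#6: (1,3):+0/XOXO/XOXO*
[XOXO/XOXO] end (terminal +0, X#7); searched ..XO/.... to 6

value(..XO/...., X) = 0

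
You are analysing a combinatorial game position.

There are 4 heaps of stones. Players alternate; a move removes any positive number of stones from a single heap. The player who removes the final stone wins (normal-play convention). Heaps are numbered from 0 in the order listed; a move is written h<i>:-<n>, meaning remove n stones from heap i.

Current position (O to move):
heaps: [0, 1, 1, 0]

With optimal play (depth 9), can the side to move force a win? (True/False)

ply 1, O at (0,1,1,0) | h1:-1=-1→(0,0,1,0)*; h2:-1=-1→(0,1,0,0)
ply 2, X at (0,0,1,0) | h2:-1=+1→(0,0,0,0)*
ply 3: (0,0,0,0) is terminal -1 (O); from (0,1,1,0) depth 9

O winning at [(0,1,1,0)]: False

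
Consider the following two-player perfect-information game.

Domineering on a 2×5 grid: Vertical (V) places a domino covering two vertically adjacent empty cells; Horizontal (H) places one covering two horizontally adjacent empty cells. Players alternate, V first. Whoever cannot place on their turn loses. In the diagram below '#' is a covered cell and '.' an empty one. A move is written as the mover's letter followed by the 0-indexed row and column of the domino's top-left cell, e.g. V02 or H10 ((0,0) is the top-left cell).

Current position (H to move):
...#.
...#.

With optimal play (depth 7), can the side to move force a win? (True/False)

p1 H@[...#./...#.]: H00[##.#./...#.]-1* H01[.###./...#.]-1 H10[...#./##.#.]-1 H11[...#./.###.]-1
p2 V@[##.#./...#.]: V02[####./..##.]+1* V04[##.##/...##]-1
p3 H@[####./..##.]: H10[####./####.]-1*
p4 V@[####./####.]: V04[#####/#####]+1*
p5 H@[#####/#####] terminal -1; root [...#./...#.] d7

H winning at [...#./...#.]: False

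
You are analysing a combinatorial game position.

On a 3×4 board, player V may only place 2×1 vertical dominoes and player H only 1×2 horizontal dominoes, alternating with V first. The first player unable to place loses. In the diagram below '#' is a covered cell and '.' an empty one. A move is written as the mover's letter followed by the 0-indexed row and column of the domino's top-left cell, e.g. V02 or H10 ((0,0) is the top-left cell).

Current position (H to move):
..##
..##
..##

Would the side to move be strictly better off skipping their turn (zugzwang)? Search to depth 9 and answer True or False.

zugzwang(..##/..##/..##, H) = False

[..##/..##/..##] H move#1: H00:-1/####/..##/..##, H10:+1/..##/####/..##*, H20:-1/..##/..##/####
[..##/####/..##] end (terminal -1, V#2); searched ..##/..##/..## to 9
suppose H passes — search the same position with V to move:
pass> [..##/..##/..##] V move#1: V00:+1/#.##/#.##/..##*, V01:+1/.###/.###/..##, V10:+1/..##/#.##/#.##, V11:+1/..##/.###/.###
pass> [#.##/#.##/..##] H move#2: H20:-1/#.##/#.##/####*
pass> [#.##/#.##/####] V move#3: V01:+1/####/####/####*
pass> [####/####/####] end (terminal -1, H#4); searched ..##/..##/..## to 9
for H: play +1, pass -1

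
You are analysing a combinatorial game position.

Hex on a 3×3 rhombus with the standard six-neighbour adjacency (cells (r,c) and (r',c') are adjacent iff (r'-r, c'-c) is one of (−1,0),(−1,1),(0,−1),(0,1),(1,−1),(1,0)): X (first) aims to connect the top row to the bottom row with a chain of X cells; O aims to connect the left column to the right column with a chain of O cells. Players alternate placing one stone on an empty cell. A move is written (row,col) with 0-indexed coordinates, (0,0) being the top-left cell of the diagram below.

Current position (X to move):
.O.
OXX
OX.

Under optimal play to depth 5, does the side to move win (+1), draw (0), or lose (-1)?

p1 X@[.O./OXX/OX.]: (0,0)[XO./OXX/OX.]-1 (0,2)[.OX/OXX/OX.]+1* (2,2)[.O./OXX/OXX]-1
p2 O@[.OX/OXX/OX.] terminal -1; root [.O./OXX/OX.] d5

value(.O./OXX/OX., X) = +1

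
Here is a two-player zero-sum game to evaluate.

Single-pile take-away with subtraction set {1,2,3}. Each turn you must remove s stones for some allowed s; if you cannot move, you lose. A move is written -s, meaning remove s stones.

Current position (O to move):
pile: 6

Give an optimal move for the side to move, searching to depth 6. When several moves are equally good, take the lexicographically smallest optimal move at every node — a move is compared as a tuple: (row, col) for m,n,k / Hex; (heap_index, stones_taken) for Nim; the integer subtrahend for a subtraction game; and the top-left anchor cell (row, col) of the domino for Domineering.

p1 O@[6]: -1[5]-1 -2[4]+1* -3[3]-1
p2 X@[4]: -1[3]-1* -2[2]-1 -3[1]-1
p3 O@[3]: -1[2]-1 -2[1]-1 -3[0]+1*
p4 X@[0] terminal -1; root [6] d6

O's best at [6]: -2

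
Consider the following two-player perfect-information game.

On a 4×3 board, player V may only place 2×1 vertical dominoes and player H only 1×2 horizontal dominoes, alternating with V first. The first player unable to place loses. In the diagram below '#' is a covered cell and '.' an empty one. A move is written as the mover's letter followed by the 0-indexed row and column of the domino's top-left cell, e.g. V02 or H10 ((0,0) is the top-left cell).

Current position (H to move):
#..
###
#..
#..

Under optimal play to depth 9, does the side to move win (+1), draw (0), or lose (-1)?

[#../###/#../#..] H move#1: H01:-1/###/###/#../#.., H21:+1/#../###/###/#..*, H31:+1/#../###/#../###
[#../###/###/#..] end (terminal -1, V#2); searched #../###/#../#.. to 9

value(#../###/#../#.., H) = +1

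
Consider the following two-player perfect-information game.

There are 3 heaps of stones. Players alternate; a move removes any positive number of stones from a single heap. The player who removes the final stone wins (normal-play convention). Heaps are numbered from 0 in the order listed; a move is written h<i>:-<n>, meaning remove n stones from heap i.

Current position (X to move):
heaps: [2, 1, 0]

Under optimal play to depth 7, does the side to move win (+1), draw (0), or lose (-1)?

[(2,1,0)] X move#1: h0:-1:+1/(1,1,0)*, h0:-2:-1/(0,1,0), h1:-1:-1/(2,0,0)
[(1,1,0)] O move#2: h0:-1:-1/(0,1,0)*, h1:-1:-1/(1,0,0)
[(0,1,0)] X move#3: h1:-1:+1/(0,0,0)*
[(0,0,0)] end (terminal -1, O#4); searched (2,1,0) to 7

value((2,1,0), X) = +1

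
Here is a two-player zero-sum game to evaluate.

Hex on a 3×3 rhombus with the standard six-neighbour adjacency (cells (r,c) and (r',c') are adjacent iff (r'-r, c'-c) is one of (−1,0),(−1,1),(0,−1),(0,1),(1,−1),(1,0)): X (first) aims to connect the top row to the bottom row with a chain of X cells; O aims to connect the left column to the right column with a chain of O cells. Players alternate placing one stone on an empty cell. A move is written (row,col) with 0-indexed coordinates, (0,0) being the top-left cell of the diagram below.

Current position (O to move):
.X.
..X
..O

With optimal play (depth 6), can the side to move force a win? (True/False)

O winning at [.X./..X/..O]: True

ply 1, O at .X./..X/..O | (0,0)=-1→OX./..X/..O; (0,2)=-1→.XO/..X/..O; (1,0)=-1→.X./O.X/..O; (1,1)=+1→.X./.OX/..O*; (2,0)=-1→.X./..X/O.O; (2,1)=-1→.X./..X/.OO
ply 2, X at .X./.OX/..O | (0,0)=-1→XX./.OX/..O*; (0,2)=-1→.XX/.OX/..O; (1,0)=-1→.X./XOX/..O; (2,0)=-1→.X./.OX/X.O; (2,1)=-1→.X./.OX/.XO
ply 3, O at XX./.OX/..O | (0,2)=+1→XXO/.OX/..O*; (1,0)=+1→XX./OOX/..O; (2,0)=+1→XX./.OX/O.O; (2,1)=+1→XX./.OX/.OO
ply 4, X at XXO/.OX/..O | (1,0)=-1→XXO/XOX/..O*; (2,0)=-1→XXO/.OX/X.O; (2,1)=-1→XXO/.OX/.XO
ply 5, O at XXO/XOX/..O | (2,0)=+1→XXO/XOX/O.O*; (2,1)=-1→XXO/XOX/.OO
ply 6: XXO/XOX/O.O is terminal -1 (X); from .X./..X/..O depth 6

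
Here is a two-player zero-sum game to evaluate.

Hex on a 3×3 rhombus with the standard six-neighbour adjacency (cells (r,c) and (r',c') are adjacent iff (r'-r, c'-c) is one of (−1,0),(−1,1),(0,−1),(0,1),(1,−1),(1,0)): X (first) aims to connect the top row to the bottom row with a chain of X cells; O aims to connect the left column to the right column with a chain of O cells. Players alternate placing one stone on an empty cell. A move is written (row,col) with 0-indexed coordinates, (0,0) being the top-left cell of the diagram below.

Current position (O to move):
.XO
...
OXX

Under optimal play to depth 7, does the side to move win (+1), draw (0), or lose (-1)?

value(.XO/.../OXX, O) = +1

[.XO/.../OXX] O move#1: (0,0):-1/OXO/.../OXX, (1,0):-1/.XO/O../OXX, (1,1):+1/.XO/.O./OXX*, (1,2):-1/.XO/..O/OXX
[.XO/.O./OXX] end (terminal -1, X#2); searched .XO/.../OXX to 7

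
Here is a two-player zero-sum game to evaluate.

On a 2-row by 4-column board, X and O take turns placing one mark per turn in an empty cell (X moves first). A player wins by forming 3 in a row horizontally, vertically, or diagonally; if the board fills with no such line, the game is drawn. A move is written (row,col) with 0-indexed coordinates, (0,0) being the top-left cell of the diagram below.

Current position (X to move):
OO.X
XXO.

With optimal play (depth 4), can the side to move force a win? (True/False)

ply 1, X at OO.X/XXO. | (0,2)=+0→OOXX/XXO.*; (1,3)=-1→OO.X/XXOX
ply 2, O at OOXX/XXO. | (1,3)=+0→OOXX/XXOO*
ply 3: OOXX/XXOO is terminal +0 (X); from OO.X/XXO. depth 4

X winning at [OO.X/XXO.]: False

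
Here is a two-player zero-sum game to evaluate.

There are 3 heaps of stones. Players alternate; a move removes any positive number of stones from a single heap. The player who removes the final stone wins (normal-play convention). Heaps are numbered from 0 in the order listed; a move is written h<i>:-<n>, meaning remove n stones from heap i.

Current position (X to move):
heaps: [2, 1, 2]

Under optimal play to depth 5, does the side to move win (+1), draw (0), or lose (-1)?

value((2,1,2), X) = +1

[(2,1,2)] X move#1: h0:-1:-1/(1,1,2), h0:-2:-1/(0,1,2), h1:-1:+1/(2,0,2)*, h2:-1:-1/(2,1,1), h2:-2:-1/(2,1,0)
[(2,0,2)] O move#2: h0:-1:-1/(1,0,2)*, h0:-2:-1/(0,0,2), h2:-1:-1/(2,0,1), h2:-2:-1/(2,0,0)
[(1,0,2)] X move#3: h0:-1:-1/(0,0,2), h2:-1:+1/(1,0,1)*, h2:-2:-1/(1,0,0)
[(1,0,1)] O move#4: h0:-1:-1/(0,0,1)*, h2:-1:-1/(1,0,0)
[(0,0,1)] X move#5: h2:-1:+1/(0,0,0)*
[(0,0,0)] end (terminal -1, O#6); searched (2,1,2) to 5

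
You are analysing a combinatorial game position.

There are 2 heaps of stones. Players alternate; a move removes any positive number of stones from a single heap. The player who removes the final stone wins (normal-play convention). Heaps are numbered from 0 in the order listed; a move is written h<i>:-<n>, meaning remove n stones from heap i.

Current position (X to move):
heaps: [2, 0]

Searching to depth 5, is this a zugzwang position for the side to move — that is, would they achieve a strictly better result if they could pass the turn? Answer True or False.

p1 X@[(2,0)]: h0:-1[(1,0)]-1 h0:-2[(0,0)]+1*
p2 O@[(0,0)] terminal -1; root [(2,0)] d5
pass branch (O moves first from the same position):
  | p1 O@[(2,0)]: h0:-1[(1,0)]-1 h0:-2[(0,0)]+1*
  | p2 X@[(0,0)] terminal -1; root [(2,0)] d5
X moving scores +1; X passing scores -1

zugzwang((2,0), X) = False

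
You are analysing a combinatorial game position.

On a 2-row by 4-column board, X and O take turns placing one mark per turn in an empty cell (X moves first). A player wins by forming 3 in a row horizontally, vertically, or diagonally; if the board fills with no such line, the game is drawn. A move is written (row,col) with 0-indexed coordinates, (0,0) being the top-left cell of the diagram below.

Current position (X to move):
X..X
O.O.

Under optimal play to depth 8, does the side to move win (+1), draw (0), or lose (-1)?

value(X..X/O.O., X) = 0

ply 1, X at X..X/O.O. | (0,1)=-1→XX.X/O.O.; (0,2)=-1→X.XX/O.O.; (1,1)=+0→X..X/OXO.*; (1,3)=-1→X..X/O.OX
ply 2, O at X..X/OXO. | (0,1)=+0→XO.X/OXO.*; (0,2)=+0→X.OX/OXO.; (1,3)=+0→X..X/OXOO
ply 3, X at XO.X/OXO. | (0,2)=+0→XOXX/OXO.*; (1,3)=+0→XO.X/OXOX
ply 4, O at XOXX/OXO. | (1,3)=+0→XOXX/OXOO*
ply 5: XOXX/OXOO is terminal +0 (X); from X..X/O.O. depth 8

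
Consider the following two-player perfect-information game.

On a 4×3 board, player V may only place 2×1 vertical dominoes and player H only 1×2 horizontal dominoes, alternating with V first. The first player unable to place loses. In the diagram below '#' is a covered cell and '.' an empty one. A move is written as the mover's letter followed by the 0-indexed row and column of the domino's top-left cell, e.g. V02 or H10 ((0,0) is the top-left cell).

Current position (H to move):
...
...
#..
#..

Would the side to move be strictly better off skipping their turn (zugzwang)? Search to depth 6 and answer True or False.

ply 1, H at .../.../#../#.. | H00=-1→##./.../#../#..*; H01=-1→.##/.../#../#..; H10=-1→.../##./#../#..; H11=-1→.../.##/#../#..; H21=-1→.../.../###/#..; H31=-1→.../.../#../###
ply 2, V at ##./.../#../#.. | V02=-1→###/..#/#../#..; V11=+1→##./.#./##./#..*; V12=+1→##./..#/#.#/#..; V21=+1→##./.../##./##.; V22=+1→##./.../#.#/#.#
ply 3, H at ##./.#./##./#.. | H31=-1→##./.#./##./###*
ply 4, V at ##./.#./##./### | V02=+1→###/.##/##./###*; V12=+1→##./.##/###/###
ply 5: ###/.##/##./### is terminal -1 (H); from .../.../#../#.. depth 6
if H skipped the turn, V would face:
~ ply 1, V at .../.../#../#.. | V00=+1→#../#../#../#..*; V01=+1→.#./.#./#../#..; V02=+1→..#/..#/#../#..; V11=+1→.../.#./##./#..; V12=-1→.../..#/#.#/#..; V21=+1→.../.../##./##.; V22=+1→.../.../#.#/#.#
~ ply 2, H at #../#../#../#.. | H01=-1→###/#../#../#..*; H11=-1→#../###/#../#..; H21=-1→#../#../###/#..; H31=-1→#../#../#../###
~ ply 3, V at ###/#../#../#.. | V11=+1→###/##./##./#..*; V12=+1→###/#.#/#.#/#..; V21=+1→###/#../##./##.; V22=+1→###/#../#.#/#.#
~ ply 4, H at ###/##./##./#.. | H31=-1→###/##./##./###*
~ ply 5, V at ###/##./##./### | V12=+1→###/###/###/###*
~ ply 6: ###/###/###/### is terminal -1 (H); from .../.../#../#.. depth 6
compare (H): move=-1 vs pass=-1

zugzwang(.../.../#../#.., H) = False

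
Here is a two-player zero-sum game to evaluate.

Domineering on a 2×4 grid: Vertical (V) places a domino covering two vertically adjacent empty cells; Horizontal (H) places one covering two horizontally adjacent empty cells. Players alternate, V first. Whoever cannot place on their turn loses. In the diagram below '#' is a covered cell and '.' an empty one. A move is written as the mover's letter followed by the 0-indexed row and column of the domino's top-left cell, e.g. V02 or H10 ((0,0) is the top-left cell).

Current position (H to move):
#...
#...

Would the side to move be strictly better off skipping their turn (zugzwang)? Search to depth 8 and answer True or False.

zugzwang(#.../#..., H) = False

ply 1, H at #.../#... | H01=+1→###./#...*; H02=+1→#.##/#...; H11=+1→#.../###.; H12=+1→#.../#.##
ply 2, V at ###./#... | V03=-1→####/#..#*
ply 3, H at ####/#..# | H11=+1→####/####*
ply 4: ####/#### is terminal -1 (V); from #.../#... depth 8
pass branch (V moves first from the same position):
  | ply 1, V at #.../#... | V01=-1→##../##..; V02=+1→#.#./#.#.*; V03=-1→#..#/#..#
  | ply 2: #.#./#.#. is terminal -1 (H); from #.../#... depth 8
H moving scores +1; H passing scores -1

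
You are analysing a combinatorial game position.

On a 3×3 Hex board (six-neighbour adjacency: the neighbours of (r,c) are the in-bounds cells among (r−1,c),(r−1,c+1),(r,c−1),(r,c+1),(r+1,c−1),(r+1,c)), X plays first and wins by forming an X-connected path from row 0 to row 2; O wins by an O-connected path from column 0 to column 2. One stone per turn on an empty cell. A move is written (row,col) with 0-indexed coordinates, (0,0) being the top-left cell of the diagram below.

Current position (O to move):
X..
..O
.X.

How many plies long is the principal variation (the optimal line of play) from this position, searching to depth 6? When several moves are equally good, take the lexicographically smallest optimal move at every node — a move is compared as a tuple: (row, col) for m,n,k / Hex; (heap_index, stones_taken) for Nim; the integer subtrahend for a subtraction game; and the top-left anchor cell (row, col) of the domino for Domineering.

PV length from [X../..O/.X.]: 5 plies

ply 1, O at X../..O/.X. | (0,1)=-1→XO./..O/.X.; (0,2)=-1→X.O/..O/.X.; (1,0)=-1→X../O.O/.X.; (1,1)=+1→X../.OO/.X.*; (2,0)=-1→X../..O/OX.; (2,2)=-1→X../..O/.XO
ply 2, X at X../.OO/.X. | (0,1)=-1→XX./.OO/.X.*; (0,2)=-1→X.X/.OO/.X.; (1,0)=-1→X../XOO/.X.; (2,0)=-1→X../.OO/XX.; (2,2)=-1→X../.OO/.XX
ply 3, O at XX./.OO/.X. | (0,2)=+1→XXO/.OO/.X.*; (1,0)=+1→XX./OOO/.X.; (2,0)=+1→XX./.OO/OX.; (2,2)=+1→XX./.OO/.XO
ply 4, X at XXO/.OO/.X. | (1,0)=-1→XXO/XOO/.X.*; (2,0)=-1→XXO/.OO/XX.; (2,2)=-1→XXO/.OO/.XX
ply 5, O at XXO/XOO/.X. | (2,0)=+1→XXO/XOO/OX.*; (2,2)=-1→XXO/XOO/.XO
ply 6: XXO/XOO/OX. is terminal -1 (X); from X../..O/.X. depth 6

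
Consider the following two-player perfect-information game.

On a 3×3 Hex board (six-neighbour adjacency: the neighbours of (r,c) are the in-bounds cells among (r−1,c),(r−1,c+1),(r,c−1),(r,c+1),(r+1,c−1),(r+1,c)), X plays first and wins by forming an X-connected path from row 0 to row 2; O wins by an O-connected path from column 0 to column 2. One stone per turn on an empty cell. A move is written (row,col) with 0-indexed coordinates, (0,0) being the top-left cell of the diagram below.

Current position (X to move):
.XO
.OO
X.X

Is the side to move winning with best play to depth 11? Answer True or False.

p1 X@[.XO/.OO/X.X]: (0,0)[XXO/.OO/X.X]-1 (1,0)[.XO/XOO/X.X]+1* (2,1)[.XO/.OO/XXX]-1
p2 O@[.XO/XOO/X.X] terminal -1; root [.XO/.OO/X.X] d11

X winning at [.XO/.OO/X.X]: True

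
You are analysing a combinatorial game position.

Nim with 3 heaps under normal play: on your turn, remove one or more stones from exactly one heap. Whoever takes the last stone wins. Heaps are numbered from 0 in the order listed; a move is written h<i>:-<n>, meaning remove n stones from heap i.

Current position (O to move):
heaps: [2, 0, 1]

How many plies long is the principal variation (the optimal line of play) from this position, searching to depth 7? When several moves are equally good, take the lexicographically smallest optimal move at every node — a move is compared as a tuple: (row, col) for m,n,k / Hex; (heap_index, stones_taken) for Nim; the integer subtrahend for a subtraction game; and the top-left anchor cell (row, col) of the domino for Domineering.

p1 O@[(2,0,1)]: h0:-1[(1,0,1)]+1* h0:-2[(0,0,1)]-1 h2:-1[(2,0,0)]-1
p2 X@[(1,0,1)]: h0:-1[(0,0,1)]-1* h2:-1[(1,0,0)]-1
p3 O@[(0,0,1)]: h2:-1[(0,0,0)]+1*
p4 X@[(0,0,0)] terminal -1; root [(2,0,1)] d7

PV length from [(2,0,1)]: 3 plies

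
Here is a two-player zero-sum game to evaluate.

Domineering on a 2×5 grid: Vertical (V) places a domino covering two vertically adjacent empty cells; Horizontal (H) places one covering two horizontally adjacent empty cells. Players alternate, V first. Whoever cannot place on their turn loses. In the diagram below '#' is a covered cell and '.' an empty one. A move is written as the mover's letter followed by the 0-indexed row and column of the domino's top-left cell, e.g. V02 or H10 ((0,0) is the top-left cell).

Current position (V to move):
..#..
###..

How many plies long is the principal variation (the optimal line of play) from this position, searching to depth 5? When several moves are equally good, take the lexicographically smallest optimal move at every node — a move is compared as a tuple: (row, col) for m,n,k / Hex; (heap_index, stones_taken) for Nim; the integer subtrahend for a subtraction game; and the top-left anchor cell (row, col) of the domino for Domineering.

PV length from [..#../###..]: 3 plies

[..#../###..] V move#1: V03:+1/..##./####.*, V04:+1/..#.#/###.#
[..##./####.] H move#2: H00:-1/####./####.*
[####./####.] V move#3: V04:+1/#####/#####*
[#####/#####] end (terminal -1, H#4); searched ..#../###.. to 5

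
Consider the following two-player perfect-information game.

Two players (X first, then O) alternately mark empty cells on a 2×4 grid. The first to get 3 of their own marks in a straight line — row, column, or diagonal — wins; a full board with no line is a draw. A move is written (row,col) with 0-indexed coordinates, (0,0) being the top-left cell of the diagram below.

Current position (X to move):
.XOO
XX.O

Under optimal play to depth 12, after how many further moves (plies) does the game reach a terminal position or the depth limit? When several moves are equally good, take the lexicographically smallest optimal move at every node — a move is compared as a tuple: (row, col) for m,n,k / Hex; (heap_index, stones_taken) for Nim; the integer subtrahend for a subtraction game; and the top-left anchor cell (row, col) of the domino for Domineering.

[.XOO/XX.O] X move#1: (0,0):+0/XXOO/XX.O, (1,2):+1/.XOO/XXXO*
[.XOO/XXXO] end (terminal -1, O#2); searched .XOO/XX.O to 12

PV length from [.XOO/XX.O]: 1 ply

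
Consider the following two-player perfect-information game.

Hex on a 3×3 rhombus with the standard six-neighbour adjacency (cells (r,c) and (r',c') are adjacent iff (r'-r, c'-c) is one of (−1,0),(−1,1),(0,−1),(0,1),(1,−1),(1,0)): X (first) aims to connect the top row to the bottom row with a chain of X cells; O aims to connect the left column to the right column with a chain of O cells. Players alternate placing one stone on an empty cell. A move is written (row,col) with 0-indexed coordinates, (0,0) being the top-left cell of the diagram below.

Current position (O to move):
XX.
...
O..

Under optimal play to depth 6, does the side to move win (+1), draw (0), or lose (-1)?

value(XX./.../O.., O) = +1

ply 1, O at XX./.../O.. | (0,2)=+1→XXO/.../O..*; (1,0)=-1→XX./O../O..; (1,1)=+1→XX./.O./O..; (1,2)=+1→XX./..O/O..; (2,1)=+1→XX./.../OO.; (2,2)=+1→XX./.../O.O
ply 2, X at XXO/.../O.. | (1,0)=-1→XXO/X../O..*; (1,1)=-1→XXO/.X./O..; (1,2)=-1→XXO/..X/O..; (2,1)=-1→XXO/.../OX.; (2,2)=-1→XXO/.../O.X
ply 3, O at XXO/X../O.. | (1,1)=+1→XXO/XO./O..*; (1,2)=+1→XXO/X.O/O..; (2,1)=+1→XXO/X../OO.; (2,2)=+1→XXO/X../O.O
ply 4: XXO/XO./O.. is terminal -1 (X); from XX./.../O.. depth 6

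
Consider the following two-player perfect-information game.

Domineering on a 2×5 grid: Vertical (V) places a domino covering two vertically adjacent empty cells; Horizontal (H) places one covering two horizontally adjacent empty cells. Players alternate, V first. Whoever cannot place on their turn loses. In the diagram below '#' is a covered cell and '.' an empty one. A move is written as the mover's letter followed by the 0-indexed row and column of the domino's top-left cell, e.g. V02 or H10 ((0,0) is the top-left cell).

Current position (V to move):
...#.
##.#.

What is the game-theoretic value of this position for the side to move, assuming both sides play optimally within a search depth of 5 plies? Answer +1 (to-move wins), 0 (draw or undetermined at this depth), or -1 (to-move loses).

value(...#./##.#., V) = +1

ply 1, V at ...#./##.#. | V02=+1→..##./####.*; V04=-1→...##/##.##
ply 2, H at ..##./####. | H00=-1→####./####.*
ply 3, V at ####./####. | V04=+1→#####/#####*
ply 4: #####/##### is terminal -1 (H); from ...#./##.#. depth 5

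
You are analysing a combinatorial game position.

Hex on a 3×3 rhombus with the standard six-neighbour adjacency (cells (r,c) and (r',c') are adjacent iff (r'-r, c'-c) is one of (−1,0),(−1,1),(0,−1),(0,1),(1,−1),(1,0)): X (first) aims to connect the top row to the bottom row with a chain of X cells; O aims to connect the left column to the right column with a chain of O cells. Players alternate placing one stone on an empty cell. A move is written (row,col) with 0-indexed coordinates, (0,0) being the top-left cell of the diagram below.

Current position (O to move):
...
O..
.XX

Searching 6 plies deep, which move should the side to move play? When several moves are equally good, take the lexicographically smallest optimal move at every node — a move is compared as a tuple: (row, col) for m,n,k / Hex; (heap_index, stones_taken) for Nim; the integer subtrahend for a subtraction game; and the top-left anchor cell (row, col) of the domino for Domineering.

ply 1, O at .../O../.XX | (0,0)=-1→O../O../.XX; (0,1)=-1→.O./O../.XX; (0,2)=+1→..O/O../.XX*; (1,1)=+1→.../OO./.XX; (1,2)=-1→.../O.O/.XX; (2,0)=-1→.../O../OXX
ply 2, X at ..O/O../.XX | (0,0)=-1→X.O/O../.XX*; (0,1)=-1→.XO/O../.XX; (1,1)=-1→..O/OX./.XX; (1,2)=-1→..O/O.X/.XX; (2,0)=-1→..O/O../XXX
ply 3, O at X.O/O../.XX | (0,1)=+1→XOO/O../.XX*; (1,1)=+1→X.O/OO./.XX; (1,2)=+1→X.O/O.O/.XX; (2,0)=+1→X.O/O../OXX
ply 4: XOO/O../.XX is terminal -1 (X); from .../O../.XX depth 6

O's best at [.../O../.XX]: (0,2)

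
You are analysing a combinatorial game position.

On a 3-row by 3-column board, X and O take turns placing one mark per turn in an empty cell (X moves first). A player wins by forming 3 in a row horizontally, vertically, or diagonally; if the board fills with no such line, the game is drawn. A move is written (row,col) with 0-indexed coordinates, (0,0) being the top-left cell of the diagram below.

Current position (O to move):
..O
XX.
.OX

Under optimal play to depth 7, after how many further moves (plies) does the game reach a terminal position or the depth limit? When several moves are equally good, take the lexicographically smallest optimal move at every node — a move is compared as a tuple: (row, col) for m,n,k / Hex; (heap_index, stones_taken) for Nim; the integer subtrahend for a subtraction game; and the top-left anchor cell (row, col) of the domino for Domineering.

PV length from [..O/XX./.OX]: 2 plies

[..O/XX./.OX] O move#1: (0,0):-1/O.O/XX./.OX*, (0,1):-1/.OO/XX./.OX, (1,2):-1/..O/XXO/.OX, (2,0):-1/..O/XX./OOX
[O.O/XX./.OX] X move#2: (0,1):+0/OXO/XX./.OX, (1,2):+1/O.O/XXX/.OX*, (2,0):-1/O.O/XX./XOX
[O.O/XXX/.OX] end (terminal -1, O#3); searched ..O/XX./.OX to 7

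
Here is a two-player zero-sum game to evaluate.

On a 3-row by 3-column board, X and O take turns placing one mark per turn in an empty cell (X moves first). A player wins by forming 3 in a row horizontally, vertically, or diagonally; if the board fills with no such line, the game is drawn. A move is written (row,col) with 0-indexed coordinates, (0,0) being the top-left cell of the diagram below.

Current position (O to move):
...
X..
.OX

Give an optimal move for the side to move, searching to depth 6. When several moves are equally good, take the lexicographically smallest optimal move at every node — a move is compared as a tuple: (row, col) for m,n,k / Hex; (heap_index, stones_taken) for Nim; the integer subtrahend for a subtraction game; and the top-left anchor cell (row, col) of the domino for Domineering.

[.../X../.OX] O move#1: (0,0):-1/O../X../.OX, (0,1):-1/.O./X../.OX, (0,2):-1/..O/X../.OX, (1,1):+0/.../XO./.OX*, (1,2):-1/.../X.O/.OX, (2,0):-1/.../X../OOX
[.../XO./.OX] X move#2: (0,0):-1/X../XO./.OX, (0,1):+0/.X./XO./.OX*, (0,2):-1/..X/XO./.OX, (1,2):-1/.../XOX/.OX, (2,0):-1/.../XO./XOX
[.X./XO./.OX] O move#3: (0,0):+0/OX./XO./.OX*, (0,2):+0/.XO/XO./.OX, (1,2):-1/.X./XOO/.OX, (2,0):-1/.X./XO./OOX
[OX./XO./.OX] X move#4: (0,2):+0/OXX/XO./.OX*, (1,2):+0/OX./XOX/.OX, (2,0):+0/OX./XO./XOX
[OXX/XO./.OX] O move#5: (1,2):+0/OXX/XOO/.OX*, (2,0):-1/OXX/XO./OOX
[OXX/XOO/.OX] X move#6: (2,0):+0/OXX/XOO/XOX*
[OXX/XOO/XOX] end (terminal +0, O#7); searched .../X../.OX to 6

O's best at [.../X../.OX]: (1,1)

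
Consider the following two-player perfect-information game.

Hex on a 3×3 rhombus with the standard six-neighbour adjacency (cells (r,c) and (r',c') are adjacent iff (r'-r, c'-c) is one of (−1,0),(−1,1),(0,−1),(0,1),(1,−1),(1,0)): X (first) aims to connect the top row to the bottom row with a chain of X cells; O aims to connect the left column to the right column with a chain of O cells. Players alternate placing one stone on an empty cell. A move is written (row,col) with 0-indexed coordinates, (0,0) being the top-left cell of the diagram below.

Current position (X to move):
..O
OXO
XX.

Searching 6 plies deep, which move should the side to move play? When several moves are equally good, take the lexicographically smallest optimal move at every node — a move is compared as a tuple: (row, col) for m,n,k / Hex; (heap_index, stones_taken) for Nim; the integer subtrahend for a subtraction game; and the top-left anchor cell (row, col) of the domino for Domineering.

[..O/OXO/XX.] X move#1: (0,0):-1/X.O/OXO/XX., (0,1):+1/.XO/OXO/XX.*, (2,2):-1/..O/OXO/XXX
[.XO/OXO/XX.] end (terminal -1, O#2); searched ..O/OXO/XX. to 6

X's best at [..O/OXO/XX.]: (0,1)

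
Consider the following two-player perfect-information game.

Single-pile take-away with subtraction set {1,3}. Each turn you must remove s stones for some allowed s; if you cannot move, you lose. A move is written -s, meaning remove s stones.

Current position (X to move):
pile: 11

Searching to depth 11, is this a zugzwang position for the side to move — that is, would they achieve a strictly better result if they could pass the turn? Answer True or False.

zugzwang(11, X) = False

p1 X@[11]: -1[10]+1* -3[8]+1
p2 O@[10]: -1[9]-1* -3[7]-1
p3 X@[9]: -1[8]+1* -3[6]+1
p4 O@[8]: -1[7]-1* -3[5]-1
p5 X@[7]: -1[6]+1* -3[4]+1
p6 O@[6]: -1[5]-1* -3[3]-1
p7 X@[5]: -1[4]+1* -3[2]+1
p8 O@[4]: -1[3]-1* -3[1]-1
p9 X@[3]: -1[2]+1* -3[0]+1
p10 O@[2]: -1[1]-1*
p11 X@[1]: -1[0]+1*
p12 O@[0] terminal -1; root [11] d11
pass branch (O moves first from the same position):
  | p1 O@[11]: -1[10]+1* -3[8]+1
  | p2 X@[10]: -1[9]-1* -3[7]-1
  | p3 O@[9]: -1[8]+1* -3[6]+1
  | p4 X@[8]: -1[7]-1* -3[5]-1
  | p5 O@[7]: -1[6]+1* -3[4]+1
  | p6 X@[6]: -1[5]-1* -3[3]-1
  | p7 O@[5]: -1[4]+1* -3[2]+1
  | p8 X@[4]: -1[3]-1* -3[1]-1
  | p9 O@[3]: -1[2]+1* -3[0]+1
  | p10 X@[2]: -1[1]-1*
  | p11 O@[1]: -1[0]+1*
  | p12 X@[0] terminal -1; root [11] d11
X moving scores +1; X passing scores -1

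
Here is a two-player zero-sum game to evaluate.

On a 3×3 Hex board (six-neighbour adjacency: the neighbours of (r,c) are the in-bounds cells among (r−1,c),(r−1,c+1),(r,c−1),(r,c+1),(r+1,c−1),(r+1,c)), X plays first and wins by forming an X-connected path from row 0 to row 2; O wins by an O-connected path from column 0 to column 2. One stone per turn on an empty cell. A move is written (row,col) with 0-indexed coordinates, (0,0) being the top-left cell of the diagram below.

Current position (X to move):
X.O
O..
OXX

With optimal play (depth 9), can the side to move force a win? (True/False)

X winning at [X.O/O../OXX]: False

[X.O/O../OXX] X move#1: (0,1):-1/XXO/O../OXX*, (1,1):-1/X.O/OX./OXX, (1,2):-1/X.O/O.X/OXX
[XXO/O../OXX] O move#2: (1,1):+1/XXO/OO./OXX*, (1,2):-1/XXO/O.O/OXX
[XXO/OO./OXX] end (terminal -1, X#3); searched X.O/O../OXX to 9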